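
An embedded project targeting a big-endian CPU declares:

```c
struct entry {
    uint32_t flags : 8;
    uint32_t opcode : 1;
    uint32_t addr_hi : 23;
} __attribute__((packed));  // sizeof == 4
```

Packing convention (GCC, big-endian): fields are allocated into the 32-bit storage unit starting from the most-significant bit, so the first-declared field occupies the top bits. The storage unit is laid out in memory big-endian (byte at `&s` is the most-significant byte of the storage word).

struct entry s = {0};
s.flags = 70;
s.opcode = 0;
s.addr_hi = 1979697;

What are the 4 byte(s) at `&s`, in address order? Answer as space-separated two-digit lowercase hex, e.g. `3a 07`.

flags:8 = 70 → 0x46 << 24 → word 0x46000000
opcode:1 = 0 → 0x0 << 23 → word 0x46000000
addr_hi:23 = 1979697 → 0x1e3531 << 0 → word 0x461e3531
word = 0x461e3531 → big-endian bytes:
  [0]=0x46  [1]=0x1e  [2]=0x35  [3]=0x31

46 1e 35 31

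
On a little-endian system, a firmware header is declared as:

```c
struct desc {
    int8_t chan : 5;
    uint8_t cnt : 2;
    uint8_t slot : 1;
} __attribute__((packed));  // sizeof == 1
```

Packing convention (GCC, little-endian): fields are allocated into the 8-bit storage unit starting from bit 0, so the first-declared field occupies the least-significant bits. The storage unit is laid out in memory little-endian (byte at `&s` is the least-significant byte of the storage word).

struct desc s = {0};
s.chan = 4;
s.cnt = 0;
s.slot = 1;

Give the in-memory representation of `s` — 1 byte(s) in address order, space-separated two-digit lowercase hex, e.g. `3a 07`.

chan (5b) val=4 bits=0x4 at bit 0: 0x04
cnt (2b) val=0 bits=0x0 at bit 5: 0x04
slot (1b) val=1 bits=0x1 at bit 7: 0x84
word = 0x84 → little-endian bytes:
  [0]=0x84

84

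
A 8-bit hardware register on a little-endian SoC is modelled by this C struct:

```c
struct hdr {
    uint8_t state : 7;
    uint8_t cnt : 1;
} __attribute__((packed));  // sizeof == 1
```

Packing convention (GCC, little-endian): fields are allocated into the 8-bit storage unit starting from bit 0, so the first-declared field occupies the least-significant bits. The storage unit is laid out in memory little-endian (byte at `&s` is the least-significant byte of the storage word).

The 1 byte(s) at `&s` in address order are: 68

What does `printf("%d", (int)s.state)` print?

[0]=0x68 (little-endian) → word 0x68
state [0+:7] = (word>>0) & 0x7f = 104  ←
cnt [7+:1] = (word>>7) & 0x1 = 0

104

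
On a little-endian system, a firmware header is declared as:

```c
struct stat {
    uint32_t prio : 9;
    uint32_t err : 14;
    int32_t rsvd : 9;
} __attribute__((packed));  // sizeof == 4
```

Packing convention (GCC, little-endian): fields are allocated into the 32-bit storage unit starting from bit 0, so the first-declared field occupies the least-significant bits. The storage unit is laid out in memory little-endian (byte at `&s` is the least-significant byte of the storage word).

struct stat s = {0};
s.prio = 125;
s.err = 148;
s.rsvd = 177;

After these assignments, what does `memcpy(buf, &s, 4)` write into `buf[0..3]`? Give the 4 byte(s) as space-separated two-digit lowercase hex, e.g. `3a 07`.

prio (9b) val=125 bits=0x7d at bit 0: 0x0000007d
err (14b) val=148 bits=0x94 at bit 9: 0x0001287d
rsvd (9b) val=177 bits=0xb1 at bit 23: 0x5881287d
word = 0x5881287d → little-endian bytes:
  [0]=0x7d  [1]=0x28  [2]=0x81  [3]=0x58

7d 28 81 58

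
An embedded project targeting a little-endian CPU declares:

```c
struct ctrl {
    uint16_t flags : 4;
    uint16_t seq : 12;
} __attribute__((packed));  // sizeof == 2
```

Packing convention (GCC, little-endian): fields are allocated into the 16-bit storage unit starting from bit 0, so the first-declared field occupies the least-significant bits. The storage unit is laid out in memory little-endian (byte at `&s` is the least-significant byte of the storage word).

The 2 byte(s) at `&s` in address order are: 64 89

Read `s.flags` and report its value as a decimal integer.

4

[0]=0x64 [1]=0x89 (little-endian) → word 0x8964
flags [0+:4] = (word>>0) & 0xf = 4  ←
seq [4+:12] = (word>>4) & 0xfff = 2198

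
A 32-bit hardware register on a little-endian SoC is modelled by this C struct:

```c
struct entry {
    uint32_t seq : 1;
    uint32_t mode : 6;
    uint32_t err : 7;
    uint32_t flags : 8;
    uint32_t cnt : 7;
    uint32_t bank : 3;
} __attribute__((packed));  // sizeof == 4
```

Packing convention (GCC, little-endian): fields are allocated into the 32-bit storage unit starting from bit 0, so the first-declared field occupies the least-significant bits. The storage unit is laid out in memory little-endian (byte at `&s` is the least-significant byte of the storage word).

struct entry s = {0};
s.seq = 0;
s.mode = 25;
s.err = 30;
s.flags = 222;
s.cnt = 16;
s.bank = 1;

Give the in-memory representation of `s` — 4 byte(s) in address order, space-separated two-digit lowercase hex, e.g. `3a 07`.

seq:1 = 0 → 0x0 << 0 → word 0x00000000
mode:6 = 25 → 0x19 << 1 → word 0x00000032
err:7 = 30 → 0x1e << 7 → word 0x00000f32
flags:8 = 222 → 0xde << 14 → word 0x00378f32
cnt:7 = 16 → 0x10 << 22 → word 0x04378f32
bank:3 = 1 → 0x1 << 29 → word 0x24378f32
word = 0x24378f32 → little-endian bytes:
  [0]=0x32  [1]=0x8f  [2]=0x37  [3]=0x24

32 8f 37 24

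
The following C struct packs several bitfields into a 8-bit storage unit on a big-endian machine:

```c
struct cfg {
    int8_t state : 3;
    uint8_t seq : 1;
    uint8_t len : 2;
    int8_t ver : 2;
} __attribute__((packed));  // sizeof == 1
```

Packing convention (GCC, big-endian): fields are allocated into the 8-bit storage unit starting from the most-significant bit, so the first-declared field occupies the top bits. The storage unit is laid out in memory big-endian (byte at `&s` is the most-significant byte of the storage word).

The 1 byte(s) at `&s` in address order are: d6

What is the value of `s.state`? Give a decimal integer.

[0]=0xd6 (big-endian) → word 0xd6
state:3 @ bit 5 → (0xd6>>5)&0x7 = 0x6  ←
seq:1 @ bit 4 → (0xd6>>4)&0x1 = 0x1
len:2 @ bit 2 → (0xd6>>2)&0x3 = 0x1
ver:2 @ bit 0 → (0xd6>>0)&0x3 = 0x2
state signed 3b, MSB=1: 6 - 8 = -2

-2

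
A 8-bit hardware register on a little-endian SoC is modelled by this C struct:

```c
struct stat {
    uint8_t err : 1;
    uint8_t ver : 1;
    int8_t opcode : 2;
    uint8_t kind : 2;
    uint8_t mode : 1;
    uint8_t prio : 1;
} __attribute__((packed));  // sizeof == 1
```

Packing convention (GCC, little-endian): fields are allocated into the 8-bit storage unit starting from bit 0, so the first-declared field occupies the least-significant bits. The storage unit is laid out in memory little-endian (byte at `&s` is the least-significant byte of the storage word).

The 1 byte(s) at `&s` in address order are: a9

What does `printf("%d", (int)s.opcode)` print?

[0]=0xa9 (little-endian) → word 0xa9
err:1 @ bit 0 → (0xa9>>0)&0x1 = 0x1
ver:1 @ bit 1 → (0xa9>>1)&0x1 = 0x0
opcode:2 @ bit 2 → (0xa9>>2)&0x3 = 0x2  ←
kind:2 @ bit 4 → (0xa9>>4)&0x3 = 0x2
mode:1 @ bit 6 → (0xa9>>6)&0x1 = 0x0
prio:1 @ bit 7 → (0xa9>>7)&0x1 = 0x1
opcode signed 2b, MSB=1: 2 - 4 = -2

-2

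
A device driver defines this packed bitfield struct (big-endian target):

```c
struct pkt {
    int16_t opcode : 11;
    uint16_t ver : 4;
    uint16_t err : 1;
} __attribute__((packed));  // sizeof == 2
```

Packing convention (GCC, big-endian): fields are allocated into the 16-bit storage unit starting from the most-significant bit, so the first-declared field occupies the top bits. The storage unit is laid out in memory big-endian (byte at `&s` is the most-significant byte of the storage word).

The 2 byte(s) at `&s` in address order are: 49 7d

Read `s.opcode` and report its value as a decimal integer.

[0]=0x49 [1]=0x7d (big-endian) → word 0x497d
opcode:11 @ bit 5 → (0x497d>>5)&0x7ff = 0x24b  ←
ver:4 @ bit 1 → (0x497d>>1)&0xf = 0xe
err:1 @ bit 0 → (0x497d>>0)&0x1 = 0x1
opcode signed 11b, MSB=0: value = 587

587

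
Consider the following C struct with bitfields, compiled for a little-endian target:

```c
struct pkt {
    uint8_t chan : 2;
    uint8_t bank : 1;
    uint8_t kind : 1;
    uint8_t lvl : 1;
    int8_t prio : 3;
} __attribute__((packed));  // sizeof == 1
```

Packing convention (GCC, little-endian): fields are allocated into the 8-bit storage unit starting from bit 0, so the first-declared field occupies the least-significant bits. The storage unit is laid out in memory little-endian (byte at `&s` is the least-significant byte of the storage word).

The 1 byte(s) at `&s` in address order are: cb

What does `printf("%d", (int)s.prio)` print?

[0]=0xcb (little-endian) → word 0xcb
chan:2 @ bit 0 → (0xcb>>0)&0x3 = 0x3
bank:1 @ bit 2 → (0xcb>>2)&0x1 = 0x0
kind:1 @ bit 3 → (0xcb>>3)&0x1 = 0x1
lvl:1 @ bit 4 → (0xcb>>4)&0x1 = 0x0
prio:3 @ bit 5 → (0xcb>>5)&0x7 = 0x6  ←
prio signed 3b, MSB=1: 6 - 8 = -2

-2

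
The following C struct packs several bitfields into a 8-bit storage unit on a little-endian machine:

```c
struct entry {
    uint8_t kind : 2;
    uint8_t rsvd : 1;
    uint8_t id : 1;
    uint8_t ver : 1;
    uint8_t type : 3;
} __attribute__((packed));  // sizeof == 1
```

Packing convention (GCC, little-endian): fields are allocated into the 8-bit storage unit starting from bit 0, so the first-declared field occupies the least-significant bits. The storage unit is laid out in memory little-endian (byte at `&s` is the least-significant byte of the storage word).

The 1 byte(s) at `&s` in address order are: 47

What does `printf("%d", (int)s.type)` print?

[0]=0x47 (little-endian) → word 0x47
kind [0+:2] = (word>>0) & 0x3 = 3
rsvd [2+:1] = (word>>2) & 0x1 = 1
id [3+:1] = (word>>3) & 0x1 = 0
ver [4+:1] = (word>>4) & 0x1 = 0
type [5+:3] = (word>>5) & 0x7 = 2  ←

2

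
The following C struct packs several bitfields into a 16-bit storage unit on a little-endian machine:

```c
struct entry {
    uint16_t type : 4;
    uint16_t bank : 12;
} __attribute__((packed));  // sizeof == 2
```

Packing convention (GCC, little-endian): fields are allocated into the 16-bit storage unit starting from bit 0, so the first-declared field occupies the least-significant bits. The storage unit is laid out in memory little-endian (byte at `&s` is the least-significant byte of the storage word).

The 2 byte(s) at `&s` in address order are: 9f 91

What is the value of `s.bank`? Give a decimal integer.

2329

[0]=0x9f [1]=0x91 (little-endian) → word 0x919f
type [0+:4] = (word>>0) & 0xf = 15
bank [4+:12] = (word>>4) & 0xfff = 2329  ←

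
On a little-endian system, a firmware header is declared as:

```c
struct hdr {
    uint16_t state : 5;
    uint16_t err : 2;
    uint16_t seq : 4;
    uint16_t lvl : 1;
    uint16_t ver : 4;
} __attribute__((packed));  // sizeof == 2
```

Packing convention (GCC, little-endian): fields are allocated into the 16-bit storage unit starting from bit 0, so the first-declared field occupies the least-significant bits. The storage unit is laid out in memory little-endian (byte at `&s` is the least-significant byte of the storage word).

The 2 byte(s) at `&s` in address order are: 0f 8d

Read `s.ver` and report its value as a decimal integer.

[0]=0x0f [1]=0x8d (little-endian) → word 0x8d0f
state:5 @ bit 0 → (0x8d0f>>0)&0x1f = 0xf
err:2 @ bit 5 → (0x8d0f>>5)&0x3 = 0x0
seq:4 @ bit 7 → (0x8d0f>>7)&0xf = 0xa
lvl:1 @ bit 11 → (0x8d0f>>11)&0x1 = 0x1
ver:4 @ bit 12 → (0x8d0f>>12)&0xf = 0x8  ←

8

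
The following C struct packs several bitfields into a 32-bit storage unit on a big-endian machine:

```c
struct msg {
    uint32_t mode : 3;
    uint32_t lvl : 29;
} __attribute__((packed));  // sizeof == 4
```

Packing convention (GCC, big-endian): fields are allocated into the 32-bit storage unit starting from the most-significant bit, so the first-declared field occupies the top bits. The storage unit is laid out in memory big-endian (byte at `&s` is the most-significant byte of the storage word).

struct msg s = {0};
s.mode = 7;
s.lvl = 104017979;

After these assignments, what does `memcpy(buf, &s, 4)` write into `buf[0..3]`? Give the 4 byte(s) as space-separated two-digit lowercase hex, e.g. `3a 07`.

e6 33 30 3b

mode (3b) val=7 bits=0x7 at bit 29: 0xe0000000
lvl (29b) val=104017979 bits=0x633303b at bit 0: 0xe633303b
word = 0xe633303b → big-endian bytes:
  [0]=0xe6  [1]=0x33  [2]=0x30  [3]=0x3b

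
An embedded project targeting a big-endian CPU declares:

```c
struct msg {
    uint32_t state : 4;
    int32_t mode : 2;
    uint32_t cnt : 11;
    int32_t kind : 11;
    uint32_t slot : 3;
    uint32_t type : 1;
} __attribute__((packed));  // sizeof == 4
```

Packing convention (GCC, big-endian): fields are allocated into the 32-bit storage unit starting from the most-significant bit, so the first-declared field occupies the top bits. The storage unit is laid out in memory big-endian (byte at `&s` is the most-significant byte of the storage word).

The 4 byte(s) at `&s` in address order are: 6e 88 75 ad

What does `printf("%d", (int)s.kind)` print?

[0]=0x6e [1]=0x88 [2]=0x75 [3]=0xad (big-endian) → word 0x6e8875ad
state [28+:4] = (word>>28) & 0xf = 6
mode [26+:2] = (word>>26) & 0x3 = 3
cnt [15+:11] = (word>>15) & 0x7ff = 1296
kind [4+:11] = (word>>4) & 0x7ff = 1882  ←
slot [1+:3] = (word>>1) & 0x7 = 6
type [0+:1] = (word>>0) & 0x1 = 1
kind signed 11b, MSB=1: 1882 - 2048 = -166

-166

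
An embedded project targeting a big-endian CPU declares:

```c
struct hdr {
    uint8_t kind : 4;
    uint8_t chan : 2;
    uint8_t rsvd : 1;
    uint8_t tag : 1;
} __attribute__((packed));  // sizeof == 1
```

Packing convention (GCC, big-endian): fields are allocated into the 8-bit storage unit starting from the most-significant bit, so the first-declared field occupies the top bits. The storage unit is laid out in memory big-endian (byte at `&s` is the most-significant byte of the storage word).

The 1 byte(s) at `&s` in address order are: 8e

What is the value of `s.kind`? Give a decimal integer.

[0]=0x8e (big-endian) → word 0x8e
kind [4+:4] = (word>>4) & 0xf = 8  ←
chan [2+:2] = (word>>2) & 0x3 = 3
rsvd [1+:1] = (word>>1) & 0x1 = 1
tag [0+:1] = (word>>0) & 0x1 = 0

8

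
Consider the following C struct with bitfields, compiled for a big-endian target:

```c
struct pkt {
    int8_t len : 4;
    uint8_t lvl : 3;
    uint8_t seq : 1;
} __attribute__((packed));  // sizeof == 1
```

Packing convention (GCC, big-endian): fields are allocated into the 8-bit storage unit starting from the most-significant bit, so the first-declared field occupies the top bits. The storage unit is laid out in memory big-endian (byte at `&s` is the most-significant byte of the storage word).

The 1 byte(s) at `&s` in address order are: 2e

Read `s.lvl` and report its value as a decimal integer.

7

[0]=0x2e (big-endian) → word 0x2e
len [4+:4] = (word>>4) & 0xf = 2
lvl [1+:3] = (word>>1) & 0x7 = 7  ←
seq [0+:1] = (word>>0) & 0x1 = 0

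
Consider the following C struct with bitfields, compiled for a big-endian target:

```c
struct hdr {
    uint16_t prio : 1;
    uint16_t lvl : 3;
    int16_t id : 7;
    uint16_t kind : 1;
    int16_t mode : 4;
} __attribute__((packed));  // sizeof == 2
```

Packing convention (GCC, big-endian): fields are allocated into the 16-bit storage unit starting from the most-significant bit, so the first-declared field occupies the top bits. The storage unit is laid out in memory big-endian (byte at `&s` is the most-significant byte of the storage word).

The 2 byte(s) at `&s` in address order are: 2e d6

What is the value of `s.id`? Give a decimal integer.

-10

[0]=0x2e [1]=0xd6 (big-endian) → word 0x2ed6
prio:1 @ bit 15 → (0x2ed6>>15)&0x1 = 0x0
lvl:3 @ bit 12 → (0x2ed6>>12)&0x7 = 0x2
id:7 @ bit 5 → (0x2ed6>>5)&0x7f = 0x76  ←
kind:1 @ bit 4 → (0x2ed6>>4)&0x1 = 0x1
mode:4 @ bit 0 → (0x2ed6>>0)&0xf = 0x6
id signed 7b, MSB=1: 118 - 128 = -10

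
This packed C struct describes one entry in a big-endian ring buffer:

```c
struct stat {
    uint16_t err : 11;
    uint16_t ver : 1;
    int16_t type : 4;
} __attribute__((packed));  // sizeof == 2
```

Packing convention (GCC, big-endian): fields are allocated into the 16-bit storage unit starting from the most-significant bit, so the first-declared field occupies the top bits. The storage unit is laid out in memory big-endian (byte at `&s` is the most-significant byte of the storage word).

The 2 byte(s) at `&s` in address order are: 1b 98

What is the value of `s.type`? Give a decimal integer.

[0]=0x1b [1]=0x98 (big-endian) → word 0x1b98
err:11 @ bit 5 → (0x1b98>>5)&0x7ff = 0xdc
ver:1 @ bit 4 → (0x1b98>>4)&0x1 = 0x1
type:4 @ bit 0 → (0x1b98>>0)&0xf = 0x8  ←
type signed 4b, MSB=1: 8 - 16 = -8

-8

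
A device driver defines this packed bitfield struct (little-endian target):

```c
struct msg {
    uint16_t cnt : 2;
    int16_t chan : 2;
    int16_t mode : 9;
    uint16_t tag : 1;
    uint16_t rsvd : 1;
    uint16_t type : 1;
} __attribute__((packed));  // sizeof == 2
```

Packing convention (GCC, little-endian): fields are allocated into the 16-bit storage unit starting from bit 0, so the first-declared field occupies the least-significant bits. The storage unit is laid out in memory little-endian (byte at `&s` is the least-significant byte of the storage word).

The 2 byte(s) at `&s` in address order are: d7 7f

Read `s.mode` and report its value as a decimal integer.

-3

[0]=0xd7 [1]=0x7f (little-endian) → word 0x7fd7
cnt:2 @ bit 0 → (0x7fd7>>0)&0x3 = 0x3
chan:2 @ bit 2 → (0x7fd7>>2)&0x3 = 0x1
mode:9 @ bit 4 → (0x7fd7>>4)&0x1ff = 0x1fd  ←
tag:1 @ bit 13 → (0x7fd7>>13)&0x1 = 0x1
rsvd:1 @ bit 14 → (0x7fd7>>14)&0x1 = 0x1
type:1 @ bit 15 → (0x7fd7>>15)&0x1 = 0x0
mode signed 9b, MSB=1: 509 - 512 = -3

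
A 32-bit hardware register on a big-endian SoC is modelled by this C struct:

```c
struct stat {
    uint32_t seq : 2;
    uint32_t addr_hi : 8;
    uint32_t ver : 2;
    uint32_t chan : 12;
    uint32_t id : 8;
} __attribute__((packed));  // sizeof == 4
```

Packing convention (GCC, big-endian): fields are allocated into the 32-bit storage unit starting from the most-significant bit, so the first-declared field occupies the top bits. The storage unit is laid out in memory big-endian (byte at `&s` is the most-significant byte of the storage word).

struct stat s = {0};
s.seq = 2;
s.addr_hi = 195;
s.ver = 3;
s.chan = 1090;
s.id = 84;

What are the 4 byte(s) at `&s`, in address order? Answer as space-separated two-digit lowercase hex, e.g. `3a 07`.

seq:2 = 2 → 0x2 << 30 → word 0x80000000
addr_hi:8 = 195 → 0xc3 << 22 → word 0xb0c00000
ver:2 = 3 → 0x3 << 20 → word 0xb0f00000
chan:12 = 1090 → 0x442 << 8 → word 0xb0f44200
id:8 = 84 → 0x54 << 0 → word 0xb0f44254
word = 0xb0f44254 → big-endian bytes:
  [0]=0xb0  [1]=0xf4  [2]=0x42  [3]=0x54

b0 f4 42 54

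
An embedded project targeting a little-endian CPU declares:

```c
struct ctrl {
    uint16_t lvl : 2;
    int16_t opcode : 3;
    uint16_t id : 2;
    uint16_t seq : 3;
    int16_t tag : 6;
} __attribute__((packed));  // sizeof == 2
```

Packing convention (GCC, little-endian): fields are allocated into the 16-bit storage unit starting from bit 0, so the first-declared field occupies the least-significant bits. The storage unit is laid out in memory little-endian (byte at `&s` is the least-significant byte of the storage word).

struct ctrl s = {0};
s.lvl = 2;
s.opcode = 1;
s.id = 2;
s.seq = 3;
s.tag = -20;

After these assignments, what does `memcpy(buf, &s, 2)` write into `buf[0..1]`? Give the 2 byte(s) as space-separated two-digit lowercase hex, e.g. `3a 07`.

[0+:2] lvl=2 & 0x3 = 0x2; word=0x0002
[2+:3] opcode=1 & 0x7 = 0x1; word=0x0006
[5+:2] id=2 & 0x3 = 0x2; word=0x0046
[7+:3] seq=3 & 0x7 = 0x3; word=0x01c6
[10+:6] tag=-20 & 0x3f = 0x2c; word=0xb1c6
word = 0xb1c6 → little-endian bytes:
  [0]=0xc6  [1]=0xb1

c6 b1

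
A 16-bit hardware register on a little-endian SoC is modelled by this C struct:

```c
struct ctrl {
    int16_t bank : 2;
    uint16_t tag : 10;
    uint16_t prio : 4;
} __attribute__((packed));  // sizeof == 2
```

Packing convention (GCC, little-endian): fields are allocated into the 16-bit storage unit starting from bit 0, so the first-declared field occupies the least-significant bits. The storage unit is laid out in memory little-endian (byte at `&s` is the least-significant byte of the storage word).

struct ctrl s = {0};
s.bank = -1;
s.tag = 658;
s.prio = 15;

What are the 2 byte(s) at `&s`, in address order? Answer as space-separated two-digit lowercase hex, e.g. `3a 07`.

4b fa

bank (2b) val=-1 bits=0x3 at bit 0: 0x0003
tag (10b) val=658 bits=0x292 at bit 2: 0x0a4b
prio (4b) val=15 bits=0xf at bit 12: 0xfa4b
word = 0xfa4b → little-endian bytes:
  [0]=0x4b  [1]=0xfa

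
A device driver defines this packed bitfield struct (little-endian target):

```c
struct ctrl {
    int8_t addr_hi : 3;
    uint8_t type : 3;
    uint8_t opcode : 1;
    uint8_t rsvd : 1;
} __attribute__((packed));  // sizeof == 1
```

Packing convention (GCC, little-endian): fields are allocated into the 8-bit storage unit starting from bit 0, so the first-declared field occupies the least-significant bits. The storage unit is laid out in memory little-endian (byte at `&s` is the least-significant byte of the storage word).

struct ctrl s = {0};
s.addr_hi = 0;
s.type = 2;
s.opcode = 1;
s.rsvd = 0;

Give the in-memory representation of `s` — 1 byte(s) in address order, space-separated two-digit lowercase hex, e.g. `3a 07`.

50

addr_hi (3b) val=0 bits=0x0 at bit 0: 0x00
type (3b) val=2 bits=0x2 at bit 3: 0x10
opcode (1b) val=1 bits=0x1 at bit 6: 0x50
rsvd (1b) val=0 bits=0x0 at bit 7: 0x50
word = 0x50 → little-endian bytes:
  [0]=0x50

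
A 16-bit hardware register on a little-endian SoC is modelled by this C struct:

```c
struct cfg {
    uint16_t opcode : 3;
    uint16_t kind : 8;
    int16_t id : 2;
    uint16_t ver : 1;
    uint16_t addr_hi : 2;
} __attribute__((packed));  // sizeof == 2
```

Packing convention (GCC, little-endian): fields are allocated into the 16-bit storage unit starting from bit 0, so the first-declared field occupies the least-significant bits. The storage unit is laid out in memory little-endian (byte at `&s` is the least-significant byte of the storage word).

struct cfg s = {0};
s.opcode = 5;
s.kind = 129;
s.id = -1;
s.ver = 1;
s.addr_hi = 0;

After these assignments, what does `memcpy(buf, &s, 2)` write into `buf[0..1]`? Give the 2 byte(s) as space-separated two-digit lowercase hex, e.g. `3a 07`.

0d 3c

[0+:3] opcode=5 & 0x7 = 0x5; word=0x0005
[3+:8] kind=129 & 0xff = 0x81; word=0x040d
[11+:2] id=-1 & 0x3 = 0x3; word=0x1c0d
[13+:1] ver=1 & 0x1 = 0x1; word=0x3c0d
[14+:2] addr_hi=0 & 0x3 = 0x0; word=0x3c0d
word = 0x3c0d → little-endian bytes:
  [0]=0x0d  [1]=0x3c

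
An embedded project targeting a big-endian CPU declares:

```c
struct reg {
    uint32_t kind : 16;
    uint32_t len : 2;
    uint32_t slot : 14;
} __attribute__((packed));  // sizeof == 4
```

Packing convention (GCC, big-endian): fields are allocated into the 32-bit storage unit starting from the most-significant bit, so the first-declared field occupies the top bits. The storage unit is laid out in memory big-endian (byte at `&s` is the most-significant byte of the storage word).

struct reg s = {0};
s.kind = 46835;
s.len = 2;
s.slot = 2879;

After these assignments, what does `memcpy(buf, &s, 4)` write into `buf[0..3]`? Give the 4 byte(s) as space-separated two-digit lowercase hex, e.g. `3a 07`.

b6 f3 8b 3f

kind (16b) val=46835 bits=0xb6f3 at bit 16: 0xb6f30000
len (2b) val=2 bits=0x2 at bit 14: 0xb6f38000
slot (14b) val=2879 bits=0xb3f at bit 0: 0xb6f38b3f
word = 0xb6f38b3f → big-endian bytes:
  [0]=0xb6  [1]=0xf3  [2]=0x8b  [3]=0x3f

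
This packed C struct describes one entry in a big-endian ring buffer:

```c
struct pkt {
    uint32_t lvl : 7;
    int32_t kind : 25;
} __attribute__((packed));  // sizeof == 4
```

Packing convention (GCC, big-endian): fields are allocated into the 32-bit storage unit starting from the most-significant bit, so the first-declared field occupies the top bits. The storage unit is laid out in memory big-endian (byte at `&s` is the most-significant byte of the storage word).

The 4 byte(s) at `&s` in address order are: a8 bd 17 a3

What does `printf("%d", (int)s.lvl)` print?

[0]=0xa8 [1]=0xbd [2]=0x17 [3]=0xa3 (big-endian) → word 0xa8bd17a3
lvl [25+:7] = (word>>25) & 0x7f = 84  ←
kind [0+:25] = (word>>0) & 0x1ffffff = 12392355

84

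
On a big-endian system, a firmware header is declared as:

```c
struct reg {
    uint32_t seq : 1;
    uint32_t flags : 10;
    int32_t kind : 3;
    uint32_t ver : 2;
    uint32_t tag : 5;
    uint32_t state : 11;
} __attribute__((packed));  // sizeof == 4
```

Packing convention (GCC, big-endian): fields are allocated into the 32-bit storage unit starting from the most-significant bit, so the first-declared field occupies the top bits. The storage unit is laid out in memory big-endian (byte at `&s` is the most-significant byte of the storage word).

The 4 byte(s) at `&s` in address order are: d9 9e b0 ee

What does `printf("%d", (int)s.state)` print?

238

[0]=0xd9 [1]=0x9e [2]=0xb0 [3]=0xee (big-endian) → word 0xd99eb0ee
seq [31+:1] = (word>>31) & 0x1 = 1
flags [21+:10] = (word>>21) & 0x3ff = 716
kind [18+:3] = (word>>18) & 0x7 = 7
ver [16+:2] = (word>>16) & 0x3 = 2
tag [11+:5] = (word>>11) & 0x1f = 22
state [0+:11] = (word>>0) & 0x7ff = 238  ←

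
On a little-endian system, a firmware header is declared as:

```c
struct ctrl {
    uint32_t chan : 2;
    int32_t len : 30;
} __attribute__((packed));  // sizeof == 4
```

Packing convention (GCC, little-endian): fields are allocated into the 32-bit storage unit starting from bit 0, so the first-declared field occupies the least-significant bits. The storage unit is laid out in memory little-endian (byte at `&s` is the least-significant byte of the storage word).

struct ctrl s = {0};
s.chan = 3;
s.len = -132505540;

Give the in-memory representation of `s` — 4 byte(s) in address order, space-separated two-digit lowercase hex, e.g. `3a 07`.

f3 80 68 e0

chan (2b) val=3 bits=0x3 at bit 0: 0x00000003
len (30b) val=-132505540 bits=0x381a203c at bit 2: 0xe06880f3
word = 0xe06880f3 → little-endian bytes:
  [0]=0xf3  [1]=0x80  [2]=0x68  [3]=0xe0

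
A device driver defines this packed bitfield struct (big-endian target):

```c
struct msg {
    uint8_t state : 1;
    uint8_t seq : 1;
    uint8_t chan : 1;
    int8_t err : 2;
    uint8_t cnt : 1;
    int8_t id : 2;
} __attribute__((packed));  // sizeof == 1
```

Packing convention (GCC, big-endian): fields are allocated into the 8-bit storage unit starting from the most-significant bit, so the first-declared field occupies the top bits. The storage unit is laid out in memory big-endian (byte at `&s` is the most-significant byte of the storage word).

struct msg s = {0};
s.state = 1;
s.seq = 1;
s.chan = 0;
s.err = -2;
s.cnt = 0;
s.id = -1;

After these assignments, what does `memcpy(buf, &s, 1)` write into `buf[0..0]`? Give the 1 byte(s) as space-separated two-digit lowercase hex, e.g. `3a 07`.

state:1 = 1 → 0x1 << 7 → word 0x80
seq:1 = 1 → 0x1 << 6 → word 0xc0
chan:1 = 0 → 0x0 << 5 → word 0xc0
err:2 = -2 → 0x2 << 3 → word 0xd0
cnt:1 = 0 → 0x0 << 2 → word 0xd0
id:2 = -1 → 0x3 << 0 → word 0xd3
word = 0xd3 → big-endian bytes:
  [0]=0xd3

d3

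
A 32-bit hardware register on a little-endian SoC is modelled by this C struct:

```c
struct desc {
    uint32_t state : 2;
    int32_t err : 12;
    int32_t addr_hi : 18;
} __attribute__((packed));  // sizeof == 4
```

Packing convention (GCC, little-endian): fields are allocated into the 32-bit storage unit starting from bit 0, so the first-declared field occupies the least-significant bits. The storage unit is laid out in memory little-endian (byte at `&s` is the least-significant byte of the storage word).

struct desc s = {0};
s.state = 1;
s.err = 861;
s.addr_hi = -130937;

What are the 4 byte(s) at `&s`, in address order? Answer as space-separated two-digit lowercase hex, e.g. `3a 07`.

[0+:2] state=1 & 0x3 = 0x1; word=0x00000001
[2+:12] err=861 & 0xfff = 0x35d; word=0x00000d75
[14+:18] addr_hi=-130937 & 0x3ffff = 0x20087; word=0x8021cd75
word = 0x8021cd75 → little-endian bytes:
  [0]=0x75  [1]=0xcd  [2]=0x21  [3]=0x80

75 cd 21 80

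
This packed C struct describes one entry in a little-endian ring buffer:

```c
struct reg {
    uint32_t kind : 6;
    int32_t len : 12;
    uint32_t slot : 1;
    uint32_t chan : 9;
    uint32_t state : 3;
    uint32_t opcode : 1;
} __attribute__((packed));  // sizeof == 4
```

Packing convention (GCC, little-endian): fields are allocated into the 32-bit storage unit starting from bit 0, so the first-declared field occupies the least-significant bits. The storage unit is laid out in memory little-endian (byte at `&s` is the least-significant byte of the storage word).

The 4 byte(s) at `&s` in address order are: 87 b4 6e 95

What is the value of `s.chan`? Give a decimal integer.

173

[0]=0x87 [1]=0xb4 [2]=0x6e [3]=0x95 (little-endian) → word 0x956eb487
kind:6 @ bit 0 → (0x956eb487>>0)&0x3f = 0x7
len:12 @ bit 6 → (0x956eb487>>6)&0xfff = 0xad2
slot:1 @ bit 18 → (0x956eb487>>18)&0x1 = 0x1
chan:9 @ bit 19 → (0x956eb487>>19)&0x1ff = 0xad  ←
state:3 @ bit 28 → (0x956eb487>>28)&0x7 = 0x1
opcode:1 @ bit 31 → (0x956eb487>>31)&0x1 = 0x1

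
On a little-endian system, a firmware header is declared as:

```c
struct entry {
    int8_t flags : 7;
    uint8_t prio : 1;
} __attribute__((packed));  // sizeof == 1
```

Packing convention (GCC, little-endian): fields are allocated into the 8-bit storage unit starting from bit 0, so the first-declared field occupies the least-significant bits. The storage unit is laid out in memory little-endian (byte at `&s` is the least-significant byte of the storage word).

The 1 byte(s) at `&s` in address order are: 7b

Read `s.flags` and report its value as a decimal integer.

[0]=0x7b (little-endian) → word 0x7b
flags:7 @ bit 0 → (0x7b>>0)&0x7f = 0x7b  ←
prio:1 @ bit 7 → (0x7b>>7)&0x1 = 0x0
flags signed 7b, MSB=1: 123 - 128 = -5

-5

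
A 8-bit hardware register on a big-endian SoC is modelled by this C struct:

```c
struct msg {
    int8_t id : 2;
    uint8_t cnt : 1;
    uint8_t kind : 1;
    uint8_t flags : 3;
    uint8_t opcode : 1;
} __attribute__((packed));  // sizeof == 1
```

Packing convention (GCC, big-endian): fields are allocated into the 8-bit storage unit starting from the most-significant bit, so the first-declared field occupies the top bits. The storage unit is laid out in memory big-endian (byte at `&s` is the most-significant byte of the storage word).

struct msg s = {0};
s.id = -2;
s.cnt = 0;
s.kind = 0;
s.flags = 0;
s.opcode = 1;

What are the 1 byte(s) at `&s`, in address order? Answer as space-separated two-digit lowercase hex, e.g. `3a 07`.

id:2 = -2 → 0x2 << 6 → word 0x80
cnt:1 = 0 → 0x0 << 5 → word 0x80
kind:1 = 0 → 0x0 << 4 → word 0x80
flags:3 = 0 → 0x0 << 1 → word 0x80
opcode:1 = 1 → 0x1 << 0 → word 0x81
word = 0x81 → big-endian bytes:
  [0]=0x81

81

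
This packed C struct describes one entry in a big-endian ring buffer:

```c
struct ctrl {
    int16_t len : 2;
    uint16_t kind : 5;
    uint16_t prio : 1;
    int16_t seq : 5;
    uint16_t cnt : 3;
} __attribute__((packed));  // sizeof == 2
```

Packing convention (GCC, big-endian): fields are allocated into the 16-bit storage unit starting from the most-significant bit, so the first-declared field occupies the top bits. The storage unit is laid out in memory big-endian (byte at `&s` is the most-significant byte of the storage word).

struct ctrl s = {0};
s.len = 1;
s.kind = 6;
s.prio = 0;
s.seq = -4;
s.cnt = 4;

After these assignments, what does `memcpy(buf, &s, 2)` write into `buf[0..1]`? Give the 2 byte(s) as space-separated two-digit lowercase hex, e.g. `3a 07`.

len:2 = 1 → 0x1 << 14 → word 0x4000
kind:5 = 6 → 0x6 << 9 → word 0x4c00
prio:1 = 0 → 0x0 << 8 → word 0x4c00
seq:5 = -4 → 0x1c << 3 → word 0x4ce0
cnt:3 = 4 → 0x4 << 0 → word 0x4ce4
word = 0x4ce4 → big-endian bytes:
  [0]=0x4c  [1]=0xe4

4c e4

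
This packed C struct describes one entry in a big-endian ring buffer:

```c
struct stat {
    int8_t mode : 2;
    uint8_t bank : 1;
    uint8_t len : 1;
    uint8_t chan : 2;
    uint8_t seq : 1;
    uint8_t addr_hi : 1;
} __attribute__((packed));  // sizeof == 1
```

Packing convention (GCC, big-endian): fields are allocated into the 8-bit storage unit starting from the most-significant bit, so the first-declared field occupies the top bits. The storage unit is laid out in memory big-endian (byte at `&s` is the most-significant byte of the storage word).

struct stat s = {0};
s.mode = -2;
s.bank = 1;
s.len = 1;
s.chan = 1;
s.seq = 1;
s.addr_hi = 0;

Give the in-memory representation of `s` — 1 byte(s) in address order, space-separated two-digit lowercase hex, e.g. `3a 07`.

b6

[6+:2] mode=-2 & 0x3 = 0x2; word=0x80
[5+:1] bank=1 & 0x1 = 0x1; word=0xa0
[4+:1] len=1 & 0x1 = 0x1; word=0xb0
[2+:2] chan=1 & 0x3 = 0x1; word=0xb4
[1+:1] seq=1 & 0x1 = 0x1; word=0xb6
[0+:1] addr_hi=0 & 0x1 = 0x0; word=0xb6
word = 0xb6 → big-endian bytes:
  [0]=0xb6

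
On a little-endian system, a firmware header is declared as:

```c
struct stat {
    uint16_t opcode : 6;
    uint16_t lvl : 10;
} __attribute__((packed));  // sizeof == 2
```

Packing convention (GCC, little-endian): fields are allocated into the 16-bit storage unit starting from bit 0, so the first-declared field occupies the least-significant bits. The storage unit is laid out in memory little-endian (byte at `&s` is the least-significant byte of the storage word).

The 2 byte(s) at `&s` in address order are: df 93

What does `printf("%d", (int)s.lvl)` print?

591

[0]=0xdf [1]=0x93 (little-endian) → word 0x93df
opcode [0+:6] = (word>>0) & 0x3f = 31
lvl [6+:10] = (word>>6) & 0x3ff = 591  ←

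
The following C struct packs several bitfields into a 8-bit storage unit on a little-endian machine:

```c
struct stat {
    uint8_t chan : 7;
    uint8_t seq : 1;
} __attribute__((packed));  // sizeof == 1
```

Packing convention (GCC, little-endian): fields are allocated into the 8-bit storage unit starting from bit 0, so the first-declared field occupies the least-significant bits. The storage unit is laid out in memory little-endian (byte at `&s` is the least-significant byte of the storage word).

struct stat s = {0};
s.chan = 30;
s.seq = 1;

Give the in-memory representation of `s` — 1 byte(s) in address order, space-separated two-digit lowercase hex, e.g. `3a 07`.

chan (7b) val=30 bits=0x1e at bit 0: 0x1e
seq (1b) val=1 bits=0x1 at bit 7: 0x9e
word = 0x9e → little-endian bytes:
  [0]=0x9e

9e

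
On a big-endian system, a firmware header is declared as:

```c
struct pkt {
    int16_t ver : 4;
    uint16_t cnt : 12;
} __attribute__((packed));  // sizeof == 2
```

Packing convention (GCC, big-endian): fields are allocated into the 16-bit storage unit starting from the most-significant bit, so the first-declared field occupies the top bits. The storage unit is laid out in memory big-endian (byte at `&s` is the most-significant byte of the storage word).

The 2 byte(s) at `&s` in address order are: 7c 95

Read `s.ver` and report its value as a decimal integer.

7

[0]=0x7c [1]=0x95 (big-endian) → word 0x7c95
ver:4 @ bit 12 → (0x7c95>>12)&0xf = 0x7  ←
cnt:12 @ bit 0 → (0x7c95>>0)&0xfff = 0xc95
ver signed 4b, MSB=0: value = 7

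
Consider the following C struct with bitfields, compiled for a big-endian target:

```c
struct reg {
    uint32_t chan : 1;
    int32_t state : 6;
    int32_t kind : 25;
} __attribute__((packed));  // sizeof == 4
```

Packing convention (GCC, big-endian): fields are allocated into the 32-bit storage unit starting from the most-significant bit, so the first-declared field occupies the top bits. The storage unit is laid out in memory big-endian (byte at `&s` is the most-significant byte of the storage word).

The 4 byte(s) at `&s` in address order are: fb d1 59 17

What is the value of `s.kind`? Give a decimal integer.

-3057385

[0]=0xfb [1]=0xd1 [2]=0x59 [3]=0x17 (big-endian) → word 0xfbd15917
chan [31+:1] = (word>>31) & 0x1 = 1
state [25+:6] = (word>>25) & 0x3f = 61
kind [0+:25] = (word>>0) & 0x1ffffff = 30497047  ←
kind signed 25b, MSB=1: 30497047 - 33554432 = -3057385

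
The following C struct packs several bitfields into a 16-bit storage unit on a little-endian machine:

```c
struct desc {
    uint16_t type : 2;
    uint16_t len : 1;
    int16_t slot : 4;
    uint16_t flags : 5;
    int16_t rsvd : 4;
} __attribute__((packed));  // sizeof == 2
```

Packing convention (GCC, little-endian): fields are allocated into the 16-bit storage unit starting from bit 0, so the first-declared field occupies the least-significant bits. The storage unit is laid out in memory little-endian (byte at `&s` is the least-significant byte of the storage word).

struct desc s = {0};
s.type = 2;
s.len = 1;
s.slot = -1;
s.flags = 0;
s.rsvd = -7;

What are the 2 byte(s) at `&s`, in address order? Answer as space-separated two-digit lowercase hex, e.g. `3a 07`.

[0+:2] type=2 & 0x3 = 0x2; word=0x0002
[2+:1] len=1 & 0x1 = 0x1; word=0x0006
[3+:4] slot=-1 & 0xf = 0xf; word=0x007e
[7+:5] flags=0 & 0x1f = 0x0; word=0x007e
[12+:4] rsvd=-7 & 0xf = 0x9; word=0x907e
word = 0x907e → little-endian bytes:
  [0]=0x7e  [1]=0x90

7e 90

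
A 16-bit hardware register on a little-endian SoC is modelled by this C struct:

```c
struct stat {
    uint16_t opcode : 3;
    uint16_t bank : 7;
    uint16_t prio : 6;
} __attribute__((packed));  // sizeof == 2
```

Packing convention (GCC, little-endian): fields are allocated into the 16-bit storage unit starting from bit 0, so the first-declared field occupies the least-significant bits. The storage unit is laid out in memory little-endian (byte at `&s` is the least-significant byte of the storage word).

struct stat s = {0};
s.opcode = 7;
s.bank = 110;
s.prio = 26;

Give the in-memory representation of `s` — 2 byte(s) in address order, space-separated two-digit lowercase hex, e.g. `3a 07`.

opcode:3 = 7 → 0x7 << 0 → word 0x0007
bank:7 = 110 → 0x6e << 3 → word 0x0377
prio:6 = 26 → 0x1a << 10 → word 0x6b77
word = 0x6b77 → little-endian bytes:
  [0]=0x77  [1]=0x6b

77 6b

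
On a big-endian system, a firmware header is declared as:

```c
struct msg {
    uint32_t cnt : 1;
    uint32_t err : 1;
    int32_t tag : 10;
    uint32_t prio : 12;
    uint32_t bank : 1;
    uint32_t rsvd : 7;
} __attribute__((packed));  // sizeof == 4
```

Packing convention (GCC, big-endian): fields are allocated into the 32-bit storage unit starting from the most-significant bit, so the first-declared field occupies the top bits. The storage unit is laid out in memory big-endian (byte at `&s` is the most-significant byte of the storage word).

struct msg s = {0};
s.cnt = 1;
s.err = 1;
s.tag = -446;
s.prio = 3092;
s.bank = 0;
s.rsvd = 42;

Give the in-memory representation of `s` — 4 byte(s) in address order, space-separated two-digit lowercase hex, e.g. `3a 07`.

cnt:1 = 1 → 0x1 << 31 → word 0x80000000
err:1 = 1 → 0x1 << 30 → word 0xc0000000
tag:10 = -446 → 0x242 << 20 → word 0xe4200000
prio:12 = 3092 → 0xc14 << 8 → word 0xe42c1400
bank:1 = 0 → 0x0 << 7 → word 0xe42c1400
rsvd:7 = 42 → 0x2a << 0 → word 0xe42c142a
word = 0xe42c142a → big-endian bytes:
  [0]=0xe4  [1]=0x2c  [2]=0x14  [3]=0x2a

e4 2c 14 2a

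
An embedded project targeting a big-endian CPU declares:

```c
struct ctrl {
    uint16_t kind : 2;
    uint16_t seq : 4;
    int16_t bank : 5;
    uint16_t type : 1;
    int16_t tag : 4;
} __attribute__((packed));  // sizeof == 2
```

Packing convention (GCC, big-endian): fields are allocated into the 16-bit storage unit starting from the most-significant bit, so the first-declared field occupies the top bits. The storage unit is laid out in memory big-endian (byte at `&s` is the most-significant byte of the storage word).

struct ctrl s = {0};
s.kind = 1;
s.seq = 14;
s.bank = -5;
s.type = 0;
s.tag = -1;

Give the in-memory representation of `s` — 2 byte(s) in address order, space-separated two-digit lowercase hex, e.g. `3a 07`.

[14+:2] kind=1 & 0x3 = 0x1; word=0x4000
[10+:4] seq=14 & 0xf = 0xe; word=0x7800
[5+:5] bank=-5 & 0x1f = 0x1b; word=0x7b60
[4+:1] type=0 & 0x1 = 0x0; word=0x7b60
[0+:4] tag=-1 & 0xf = 0xf; word=0x7b6f
word = 0x7b6f → big-endian bytes:
  [0]=0x7b  [1]=0x6f

7b 6f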